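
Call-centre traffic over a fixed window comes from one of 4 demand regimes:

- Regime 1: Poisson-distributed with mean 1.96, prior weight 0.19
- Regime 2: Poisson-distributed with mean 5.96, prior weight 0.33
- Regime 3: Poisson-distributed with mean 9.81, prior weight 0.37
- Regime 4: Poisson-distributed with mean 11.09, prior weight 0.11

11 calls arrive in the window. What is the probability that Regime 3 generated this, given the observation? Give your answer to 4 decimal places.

0.6698

Apply Bayes' rule: the posterior for each component is proportional to its prior times its likelihood at x.
Poisson probabilities:
  f_1 = 5.78687e-06
  f_2 = 0.021785
  f_3 = 0.111372
  f_4 = 0.119334
Unnormalised posteriors:
  π_1·f_1 = 0.19 × 5.78687e-06 = 1.09951e-06
  π_2·f_2 = 0.33 × 0.021785 = 0.00718906
  π_3·f_3 = 0.37 × 0.111372 = 0.0412075
  π_4·f_4 = 0.11 × 0.119334 = 0.0131268
Denominator: 1.09951e-06 + 0.00718906 + 0.0412075 + 0.0131268 = 0.0615244
P(Regime 3 | 11 calls) ≈ 0.6698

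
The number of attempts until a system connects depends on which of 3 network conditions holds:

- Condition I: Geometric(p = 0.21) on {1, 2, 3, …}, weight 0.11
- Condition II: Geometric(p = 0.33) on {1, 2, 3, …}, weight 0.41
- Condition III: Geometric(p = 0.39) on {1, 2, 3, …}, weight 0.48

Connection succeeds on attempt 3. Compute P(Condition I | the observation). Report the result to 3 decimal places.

Posterior ∝ prior × likelihood, so P(k | x) ∝ P(Z=k) f_k(x); normalise over all components.
Component likelihoods at x = 3:
  f_I = 0.21·(1−0.21)^2 = 0.21·0.6241 = 0.131061
  f_II = 0.33·(1−0.33)^2 = 0.33·0.4489 = 0.148137
  f_III = 0.39·(1−0.39)^2 = 0.39·0.3721 = 0.145119
Unnormalised posteriors:
  P(Z=I)·f_I = 0.11 × 0.131061 = 0.0144167
  P(Z=II)·f_II = 0.41 × 0.148137 = 0.0607362
  P(Z=III)·f_III = 0.48 × 0.145119 = 0.0696571
Normaliser: 0.0144167 + 0.0607362 + 0.0696571 = 0.14481
P(Condition I | 3) ≈ 0.100

0.100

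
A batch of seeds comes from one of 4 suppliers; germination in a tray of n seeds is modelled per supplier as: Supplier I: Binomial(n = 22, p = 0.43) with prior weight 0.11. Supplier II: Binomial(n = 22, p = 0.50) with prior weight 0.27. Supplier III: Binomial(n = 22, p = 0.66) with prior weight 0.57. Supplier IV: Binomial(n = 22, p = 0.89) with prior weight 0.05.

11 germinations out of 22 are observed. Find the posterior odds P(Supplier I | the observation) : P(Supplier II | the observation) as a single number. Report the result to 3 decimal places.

0.328

Since P(k|x) ∝ P(Z=k) f_k(x), the posterior odds are P(Z=i) f_i(x) / (P(Z=j) f_j(x)).
Evaluate each component's likelihood at the observed value:
  f_I = C(22,11)·0.43^11·0.57^11 = 705432·9.29294e-05·0.00206359 = 0.135279
  f_II = C(22,11)·0.50^11·0.50^11 = 705432·0.000488281·0.000488281 = 0.168188
  f_III = C(22,11)·0.66^11·0.34^11 = 705432·0.010351·7.01888e-06 = 0.0512515
  f_IV = C(22,11)·0.89^11·0.11^11 = 705432·0.277517·2.85312e-11 = 5.58553e-06
0.0148807 / 0.0454108 ≈ 0.328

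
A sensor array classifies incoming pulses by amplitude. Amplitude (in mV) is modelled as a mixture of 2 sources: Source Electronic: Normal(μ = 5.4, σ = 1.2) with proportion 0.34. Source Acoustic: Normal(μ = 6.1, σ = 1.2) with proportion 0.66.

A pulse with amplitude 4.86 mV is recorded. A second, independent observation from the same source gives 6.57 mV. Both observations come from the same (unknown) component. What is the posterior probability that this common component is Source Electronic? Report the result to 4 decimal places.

0.3477

By Bayes' theorem, P(k | x) = π_k f_k(x) / Σ_j π_j f_j(x).
Since both observations come from the same component, the likelihood for component k is f_k(x₁)·f_k(x₂).
  L_Electronic = [(1/(1.2·√(2π)))·exp(−(4.86−5.4)²/(2·1.2²)) = 0.332452·exp(-0.10125) = 0.300439] × [0.206682] = 0.0620954
  L_Acoustic = [(1/(1.2·√(2π)))·exp(−(4.86−6.1)²/(2·1.2²)) = 0.332452·exp(-0.53389) = 0.194923] × [0.307906] = 0.060018
Multiply by the mixture weights:
  π_Electronic·L_Electronic = 0.34 × 0.0620954 = 0.0211125
  π_Acoustic·L_Acoustic = 0.66 × 0.060018 = 0.0396119
Normaliser: 0.0211125 + 0.0396119 = 0.0607243
So the posterior for Source Electronic is 0.0211125 / 0.0607243 ≈ 0.3477.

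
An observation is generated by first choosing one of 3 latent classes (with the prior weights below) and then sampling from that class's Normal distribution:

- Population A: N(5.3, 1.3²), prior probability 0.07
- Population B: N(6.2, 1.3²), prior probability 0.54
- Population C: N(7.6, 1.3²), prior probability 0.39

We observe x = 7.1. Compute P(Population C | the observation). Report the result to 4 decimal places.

0.4450

P(component k | x) = w_k·f_k(x) / marginal(x), where marginal(x) = Σ_j w_j·f_j(x).
Normal densities:
  f_A = (1/(1.3·√(2π)))·exp(−(7.1−5.3)²/(2·1.3²)) = 0.306879·exp(-0.95858) = 0.117669
  f_B = (1/(1.3·√(2π)))·exp(−(7.1−6.2)²/(2·1.3²)) = 0.306879·exp(-0.23964) = 0.241485
  f_C = (1/(1.3·√(2π)))·exp(−(7.1−7.6)²/(2·1.3²)) = 0.306879·exp(-0.07396) = 0.285
Weight by the priors:
  w_A·f_A = 0.07 × 0.117669 = 0.00823681
  w_B·f_B = 0.54 × 0.241485 = 0.130402
  w_C·f_C = 0.39 × 0.285 = 0.11115
Denominator: 0.00823681 + 0.130402 + 0.11115 = 0.249789
P(Population C | 7.1) = 0.11115 / 0.249789 ≈ 0.4450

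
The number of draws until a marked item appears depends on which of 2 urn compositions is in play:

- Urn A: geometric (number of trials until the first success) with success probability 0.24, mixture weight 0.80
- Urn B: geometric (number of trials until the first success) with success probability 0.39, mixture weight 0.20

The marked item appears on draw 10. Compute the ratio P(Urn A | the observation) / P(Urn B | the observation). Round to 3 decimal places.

Posterior odds = (π_i f_i(x)) / (π_j f_j(x)); the normalising sum cancels.
Evaluate each component's likelihood at the observed value:
  L_A = 0.0203018
  L_B = 0.00456072
0.0162414 / 0.000912143 ≈ 17.806

17.806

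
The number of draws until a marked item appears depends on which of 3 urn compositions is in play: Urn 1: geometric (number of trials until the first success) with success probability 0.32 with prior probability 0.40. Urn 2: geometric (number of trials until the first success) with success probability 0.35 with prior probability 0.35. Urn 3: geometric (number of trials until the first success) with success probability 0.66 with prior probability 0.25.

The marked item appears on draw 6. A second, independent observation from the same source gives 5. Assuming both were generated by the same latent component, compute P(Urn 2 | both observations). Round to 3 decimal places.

Posterior ∝ prior × likelihood, so P(k | x) ∝ P(Z=k) f_k(x); normalise over all components.
Since both observations come from the same component, the likelihood for component k is f_k(x₁)·f_k(x₂).
  L_1 = [0.0465259] × [0.0684204] = 0.00318332
  L_2 = [0.0406102] × [0.0624772] = 0.00253721
  L_3 = [0.00299874] × [0.00881982] = 2.64483e-05
Multiply by the mixture weights:
  P(Z=1)·L_1 = 0.40 × 0.00318332 = 0.00127333
  P(Z=2)·L_2 = 0.35 × 0.00253721 = 0.000888023
  P(Z=3)·L_3 = 0.25 × 2.64483e-05 = 6.61208e-06
Denominator: 0.00127333 + 0.000888023 + 6.61208e-06 = 0.00216796
Responsibility of Urn 2: 0.000888023 / 0.00216796 ≈ 0.410

0.410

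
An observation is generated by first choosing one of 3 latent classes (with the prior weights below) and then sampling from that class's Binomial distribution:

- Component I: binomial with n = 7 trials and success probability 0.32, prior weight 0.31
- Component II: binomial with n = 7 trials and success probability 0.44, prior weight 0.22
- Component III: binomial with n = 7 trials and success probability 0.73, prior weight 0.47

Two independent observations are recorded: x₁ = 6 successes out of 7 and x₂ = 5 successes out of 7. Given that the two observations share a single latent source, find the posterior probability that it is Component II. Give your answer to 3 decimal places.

P(component k | x) = π_k·f_k(x) / marginal(x), where marginal(x) = Σ_j π_j·f_j(x).
Since both observations come from the same component, the likelihood for component k is f_k(x₁)·f_k(x₂).
  f_I = [0.00511101] × [0.0325827] = 0.000166531
  f_II = [0.0284448] × [0.108607] = 0.00308931
  f_III = [0.286022] × [0.317367] = 0.0907737
Unnormalised posteriors:
  π_I·f_I = 0.31 × 0.000166531 = 5.16245e-05
  π_II·f_II = 0.22 × 0.00308931 = 0.000679647
  π_III·f_III = 0.47 × 0.0907737 = 0.0426636
Denominator: 5.16245e-05 + 0.000679647 + 0.0426636 = 0.0433949
P(Component II | data) = 0.000679647 / 0.0433949 ≈ 0.016

0.016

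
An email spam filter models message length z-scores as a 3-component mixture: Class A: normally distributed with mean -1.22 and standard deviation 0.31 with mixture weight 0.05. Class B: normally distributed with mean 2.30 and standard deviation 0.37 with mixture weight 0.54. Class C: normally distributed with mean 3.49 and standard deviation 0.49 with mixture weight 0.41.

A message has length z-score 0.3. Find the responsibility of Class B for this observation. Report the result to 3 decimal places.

Apply Bayes' rule: the posterior for each component is proportional to its prior times its likelihood at x.
Evaluate each component's likelihood at the observed value:
  p_A = (1/(0.31·√(2π)))·exp(−(0.3−-1.22)²/(2·0.31²)) = 1.286911·exp(-12.02081) = 7.74419e-06
  p_B = (1/(0.37·√(2π)))·exp(−(0.3−2.30)²/(2·0.37²)) = 1.078222·exp(-14.60920) = 4.87542e-07
  p_C = (1/(0.49·√(2π)))·exp(−(0.3−3.49)²/(2·0.49²)) = 0.814168·exp(-21.19138) = 5.09818e-10
Prior × likelihood for each component:
  π_A·p_A = 0.05 × 7.74419e-06 = 3.8721e-07
  π_B·p_B = 0.54 × 4.87542e-07 = 2.63273e-07
  π_C·p_C = 0.41 × 5.09818e-10 = 2.09025e-10
Sum: 3.8721e-07 + 2.63273e-07 + 2.09025e-10 = 6.50691e-07
Responsibility of Class B: 2.63273e-07 / 6.50691e-07 ≈ 0.405

0.405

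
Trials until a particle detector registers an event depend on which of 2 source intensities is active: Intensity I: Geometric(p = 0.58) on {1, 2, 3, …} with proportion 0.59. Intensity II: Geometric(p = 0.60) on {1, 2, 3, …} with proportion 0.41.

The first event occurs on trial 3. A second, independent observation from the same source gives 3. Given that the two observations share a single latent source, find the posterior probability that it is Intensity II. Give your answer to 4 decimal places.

0.3796

Posterior ∝ prior × likelihood, so P(k | x) ∝ π_k f_k(x); normalise over all components.
Since both observations come from the same component, the likelihood for component k is f_k(x₁)·f_k(x₂).
  p_I = [0.102312] × [0.102312] = 0.0104677
  p_II = [0.096] × [0.096] = 0.009216
Weight by the priors:
  π_I·p_I = 0.59 × 0.0104677 = 0.00617597
  π_II·p_II = 0.41 × 0.009216 = 0.00377856
Marginal: 0.00617597 + 0.00377856 = 0.00995453
Responsibility of Intensity II: 0.00377856 / 0.00995453 ≈ 0.3796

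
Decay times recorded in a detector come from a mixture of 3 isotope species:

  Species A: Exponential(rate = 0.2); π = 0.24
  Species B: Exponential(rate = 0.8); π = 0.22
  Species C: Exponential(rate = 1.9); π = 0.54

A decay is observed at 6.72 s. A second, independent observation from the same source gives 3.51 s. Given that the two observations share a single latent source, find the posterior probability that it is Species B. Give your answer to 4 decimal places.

The responsibility of component k is P(Z=k) f_k(x) divided by Σ_j P(Z=j) f_j(x).
Since both observations come from the same component, the likelihood for component k is f_k(x₁)·f_k(x₂).
  L_A = [0.0521601] × [0.0991186] = 0.00517003
  L_B = [0.00370103] × [0.0482604] = 0.000178613
  L_C = [5.41604e-06] × [0.00241237] = 1.30655e-08
Prior × likelihood for each component:
  P(Z=A)·L_A = 0.24 × 0.00517003 = 0.00124081
  P(Z=B)·L_B = 0.22 × 0.000178613 = 3.92949e-05
  P(Z=C)·L_C = 0.54 × 1.30655e-08 = 7.05536e-09
Sum: 0.00124081 + 3.92949e-05 + 7.05536e-09 = 0.00128011
Responsibility of Species B: 3.92949e-05 / 0.00128011 ≈ 0.0307

0.0307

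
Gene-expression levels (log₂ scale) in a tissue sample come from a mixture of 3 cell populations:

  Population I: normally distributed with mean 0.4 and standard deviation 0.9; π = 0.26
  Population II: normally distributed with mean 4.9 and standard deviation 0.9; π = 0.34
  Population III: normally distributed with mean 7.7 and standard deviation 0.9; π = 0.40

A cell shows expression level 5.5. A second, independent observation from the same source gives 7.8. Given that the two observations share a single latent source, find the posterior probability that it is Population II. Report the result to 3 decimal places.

P(component k | x) = π_k·f_k(x) / marginal(x), where marginal(x) = Σ_j π_j·f_j(x).
Since both observations come from the same component, the likelihood for component k is f_k(x₁)·f_k(x₂).
  p_I = [4.71877e-08] × [9.25639e-16] = 4.36787e-23
  p_II = [0.354942] × [0.00246655] = 0.000875482
  p_III = [0.0223432] × [0.440541] = 0.00984311
Unnormalised posteriors:
  π_I·p_I = 0.26 × 4.36787e-23 = 1.13565e-23
  π_II·p_II = 0.34 × 0.000875482 = 0.000297664
  π_III·p_III = 0.40 × 0.00984311 = 0.00393725
Normaliser: 1.13565e-23 + 0.000297664 + 0.00393725 = 0.00423491
P(Population II | x₁, x₂) = 0.000297664 / 0.00423491 ≈ 0.070

0.070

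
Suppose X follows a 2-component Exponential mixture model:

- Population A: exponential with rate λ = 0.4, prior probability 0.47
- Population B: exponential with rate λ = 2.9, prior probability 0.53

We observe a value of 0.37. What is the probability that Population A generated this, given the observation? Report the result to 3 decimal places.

0.236

Apply Bayes' rule: the posterior for each component is proportional to its prior times its likelihood at x.
Exponential densities:
  L_A = 0.4·e^(−0.4·0.37) = 0.4·e^(−0.1480) = 0.344972
  L_B = 2.9·e^(−2.9·0.37) = 2.9·e^(−1.0730) = 0.991745
Prior × likelihood for each component:
  w_A·L_A = 0.47 × 0.344972 = 0.162137
  w_B·L_B = 0.53 × 0.991745 = 0.525625
Marginal: 0.162137 + 0.525625 = 0.687762
Responsibility of Population A: 0.162137 / 0.687762 ≈ 0.236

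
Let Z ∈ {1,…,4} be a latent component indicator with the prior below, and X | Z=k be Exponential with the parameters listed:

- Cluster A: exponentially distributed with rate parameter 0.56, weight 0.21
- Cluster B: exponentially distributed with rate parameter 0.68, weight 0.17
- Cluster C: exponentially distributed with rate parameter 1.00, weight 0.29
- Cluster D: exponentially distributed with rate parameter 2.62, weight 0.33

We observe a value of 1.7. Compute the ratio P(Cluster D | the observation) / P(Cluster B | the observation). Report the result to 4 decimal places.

0.2764

Since P(k|x) ∝ π_k f_k(x), the posterior odds are π_i f_i(x) / (π_j f_j(x)).
Exponential densities:
  L_A = 0.56·e^(−0.56·1.7) = 0.56·e^(−0.9520) = 0.216142
  L_B = 0.68·e^(−0.68·1.7) = 0.68·e^(−1.1560) = 0.214025
  L_C = 1.00·e^(−1.00·1.7) = 1.00·e^(−1.7000) = 0.182684
  L_D = 2.62·e^(−2.62·1.7) = 2.62·e^(−4.4540) = 0.0304757
Posterior odds = (π_D·L_D) / (π_B·L_B) = (0.33·0.0304757) / (0.17·0.214025) = 0.010057 / 0.0363842 ≈ 0.2764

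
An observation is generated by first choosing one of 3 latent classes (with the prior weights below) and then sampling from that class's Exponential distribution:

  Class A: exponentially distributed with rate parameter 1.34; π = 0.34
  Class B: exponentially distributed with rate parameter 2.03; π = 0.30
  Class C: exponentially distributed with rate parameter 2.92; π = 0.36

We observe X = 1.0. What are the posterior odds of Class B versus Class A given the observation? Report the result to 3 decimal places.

Only the two components matter; the odds are (π_i f_i(x)) / (π_j f_j(x)).
Exponential densities:
  f_A = 1.34·e^(−1.34·1.0) = 1.34·e^(−1.3400) = 0.350873
  f_B = 2.03·e^(−2.03·1.0) = 2.03·e^(−2.0300) = 0.266611
  f_C = 2.92·e^(−2.92·1.0) = 2.92·e^(−2.9200) = 0.157486
Posterior odds = (π_B·f_B) / (π_A·f_A) = (0.30·0.266611) / (0.34·0.350873) = 0.0799833 / 0.119297 ≈ 0.670

0.670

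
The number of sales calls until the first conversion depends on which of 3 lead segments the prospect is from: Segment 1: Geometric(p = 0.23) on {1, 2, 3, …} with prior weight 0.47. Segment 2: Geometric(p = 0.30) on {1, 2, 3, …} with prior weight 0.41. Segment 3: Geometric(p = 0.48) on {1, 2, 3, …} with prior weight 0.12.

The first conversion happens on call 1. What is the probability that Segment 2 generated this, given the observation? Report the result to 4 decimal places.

Posterior ∝ prior × likelihood, so P(k | x) ∝ π_k f_k(x); normalise over all components.
Geometric probabilities:
  p_1 = 0.23
  p_2 = 0.3
  p_3 = 0.48
Weight by the priors:
  π_1·p_1 = 0.47 × 0.23 = 0.1081
  π_2·p_2 = 0.41 × 0.3 = 0.123
  π_3·p_3 = 0.12 × 0.48 = 0.0576
Marginal: 0.1081 + 0.123 + 0.0576 = 0.2887
P(Segment 2 | data) = 0.123 / 0.2887 ≈ 0.4260

0.4260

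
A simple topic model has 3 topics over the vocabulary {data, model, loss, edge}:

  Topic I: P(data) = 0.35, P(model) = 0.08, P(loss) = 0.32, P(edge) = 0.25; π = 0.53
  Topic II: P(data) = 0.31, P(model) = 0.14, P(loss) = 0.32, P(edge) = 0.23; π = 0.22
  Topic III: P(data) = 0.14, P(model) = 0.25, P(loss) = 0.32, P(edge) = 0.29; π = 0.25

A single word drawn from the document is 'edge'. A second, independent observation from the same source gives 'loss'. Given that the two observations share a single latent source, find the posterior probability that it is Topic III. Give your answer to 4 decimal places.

0.2836

P(component k | x) = P(Z=k)·f_k(x) / marginal(x), where marginal(x) = Σ_j P(Z=j)·f_j(x).
Since both observations come from the same component, the likelihood for component k is f_k(x₁)·f_k(x₂).
  f_I = [0.25] × [0.32] = 0.08
  f_II = [0.23] × [0.32] = 0.0736
  f_III = [0.29] × [0.32] = 0.0928
Prior × likelihood for each component:
  P(Z=I)·f_I = 0.53 × 0.08 = 0.0424
  P(Z=II)·f_II = 0.22 × 0.0736 = 0.016192
  P(Z=III)·f_III = 0.25 × 0.0928 = 0.0232
Normaliser: 0.0424 + 0.016192 + 0.0232 = 0.081792
P(Topic III | x) ≈ 0.2836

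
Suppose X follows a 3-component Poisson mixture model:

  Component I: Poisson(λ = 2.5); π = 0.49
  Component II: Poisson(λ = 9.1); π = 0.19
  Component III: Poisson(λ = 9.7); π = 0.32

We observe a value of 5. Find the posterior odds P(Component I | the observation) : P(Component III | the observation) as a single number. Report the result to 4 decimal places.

Since P(k|x) ∝ π_k f_k(x), the posterior odds are π_i f_i(x) / (π_j f_j(x)).
Evaluate each component's likelihood at the observed value:
  L_I = 0.0668009
  L_II = 0.0580692
  L_III = 0.0438552
Odds = (0.49/0.32) × (0.0668009/0.0438552) = 1.53125 × 1.52322 ≈ 2.3324

2.3324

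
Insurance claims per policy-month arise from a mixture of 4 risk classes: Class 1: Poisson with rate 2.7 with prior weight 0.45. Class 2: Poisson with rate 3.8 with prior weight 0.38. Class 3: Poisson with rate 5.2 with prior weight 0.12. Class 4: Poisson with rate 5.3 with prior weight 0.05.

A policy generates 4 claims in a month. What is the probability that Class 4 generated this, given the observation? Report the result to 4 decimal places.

0.0485

P(component k | x) = w_k·f_k(x) / marginal(x), where marginal(x) = Σ_j w_j·f_j(x).
Component likelihoods at x = 4 claims:
  L_1 = 0.148816
  L_2 = 0.194359
  L_3 = 0.168063
  L_4 = 0.164109
Weight by the priors:
  w_1·L_1 = 0.45 × 0.148816 = 0.0669671
  w_2·L_2 = 0.38 × 0.194359 = 0.0738563
  w_3·L_3 = 0.12 × 0.168063 = 0.0201675
  w_4·L_4 = 0.05 × 0.164109 = 0.00820543
Denominator: 0.0669671 + 0.0738563 + 0.0201675 + 0.00820543 = 0.169196
So the posterior for Class 4 is 0.00820543 / 0.169196 ≈ 0.0485.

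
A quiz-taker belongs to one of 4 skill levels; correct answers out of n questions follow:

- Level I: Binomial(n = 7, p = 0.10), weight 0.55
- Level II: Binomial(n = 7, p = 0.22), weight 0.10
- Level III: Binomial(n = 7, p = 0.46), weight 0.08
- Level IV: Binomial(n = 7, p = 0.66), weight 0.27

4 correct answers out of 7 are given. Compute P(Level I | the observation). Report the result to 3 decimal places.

0.015

Apply Bayes' rule: the posterior for each component is proportional to its prior times its likelihood at x.
Evaluate each component's likelihood at the observed value:
  p_I = 0.0025515
  p_II = 0.0389083
  p_III = 0.246763
  p_IV = 0.261024
Multiply by the mixture weights:
  w_I·p_I = 0.55 × 0.0025515 = 0.00140333
  w_II·p_II = 0.10 × 0.0389083 = 0.00389083
  w_III·p_III = 0.08 × 0.246763 = 0.0197411
  w_IV·p_IV = 0.27 × 0.261024 = 0.0704765
Denominator: 0.00140333 + 0.00389083 + 0.0197411 + 0.0704765 = 0.0955117
P(Level I | 4 correct answers out of 7) ≈ 0.015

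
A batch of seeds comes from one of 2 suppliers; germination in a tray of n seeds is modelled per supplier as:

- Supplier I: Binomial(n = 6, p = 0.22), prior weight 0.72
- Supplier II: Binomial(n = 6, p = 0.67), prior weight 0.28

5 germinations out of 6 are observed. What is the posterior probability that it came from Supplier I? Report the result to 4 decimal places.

P(component k | x) = P(Z=k)·f_k(x) / marginal(x), where marginal(x) = Σ_j P(Z=j)·f_j(x).
Binomial probabilities:
  p_I = 0.0024119
  p_II = 0.267325
Unnormalised posteriors:
  P(Z=I)·p_I = 0.72 × 0.0024119 = 0.00173657
  P(Z=II)·p_II = 0.28 × 0.267325 = 0.0748509
Marginal: 0.00173657 + 0.0748509 = 0.0765875
P(Supplier I | x) ≈ 0.0227

0.0227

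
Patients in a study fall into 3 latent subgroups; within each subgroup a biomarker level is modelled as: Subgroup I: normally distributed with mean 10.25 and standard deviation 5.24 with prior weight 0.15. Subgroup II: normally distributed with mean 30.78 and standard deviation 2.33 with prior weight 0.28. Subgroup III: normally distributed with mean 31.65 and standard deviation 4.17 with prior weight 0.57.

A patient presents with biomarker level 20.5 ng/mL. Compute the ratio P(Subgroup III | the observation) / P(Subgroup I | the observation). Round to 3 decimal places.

0.906

Posterior odds = (w_i f_i(x)) / (w_j f_j(x)); the normalising sum cancels.
Normal densities:
  p_I = 0.0112382
  p_II = 1.01529e-05
  p_III = 0.00268085
0.00152809 / 0.00168573 ≈ 0.906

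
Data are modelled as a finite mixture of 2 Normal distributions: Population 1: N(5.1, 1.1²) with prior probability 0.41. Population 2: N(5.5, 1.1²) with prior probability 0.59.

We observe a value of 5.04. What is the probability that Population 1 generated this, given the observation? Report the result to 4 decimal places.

P(component k | x) = π_k·f_k(x) / marginal(x), where marginal(x) = Σ_j π_j·f_j(x).
Evaluate each component's likelihood at the observed value:
  p_1 = (1/(1.1·√(2π)))·exp(−(5.04−5.1)²/(2·1.1²)) = 0.362675·exp(-0.00149) = 0.362136
  p_2 = (1/(1.1·√(2π)))·exp(−(5.04−5.5)²/(2·1.1²)) = 0.362675·exp(-0.08744) = 0.33231
Unnormalised posteriors:
  π_1·p_1 = 0.41 × 0.362136 = 0.148476
  π_2·p_2 = 0.59 × 0.33231 = 0.196063
Normaliser: 0.148476 + 0.196063 = 0.344539
P(Population 1 | x) = 0.148476 / 0.344539 ≈ 0.4309

0.4309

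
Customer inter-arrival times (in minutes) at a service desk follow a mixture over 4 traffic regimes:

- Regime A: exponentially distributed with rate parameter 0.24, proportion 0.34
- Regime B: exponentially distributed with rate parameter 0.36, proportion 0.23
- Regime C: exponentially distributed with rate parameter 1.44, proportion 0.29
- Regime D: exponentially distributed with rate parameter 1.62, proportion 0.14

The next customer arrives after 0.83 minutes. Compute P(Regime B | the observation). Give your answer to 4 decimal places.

0.1957

The responsibility of component k is P(Z=k) f_k(x) divided by Σ_j P(Z=j) f_j(x).
Exponential densities:
  p_A = 0.196653
  p_B = 0.267015
  p_C = 0.435807
  p_D = 0.422243
Multiply by the mixture weights:
  P(Z=A)·p_A = 0.34 × 0.196653 = 0.0668619
  P(Z=B)·p_B = 0.23 × 0.267015 = 0.0614134
  P(Z=C)·p_C = 0.29 × 0.435807 = 0.126384
  P(Z=D)·p_D = 0.14 × 0.422243 = 0.059114
Sum: 0.0668619 + 0.0614134 + 0.126384 + 0.059114 = 0.313773
P(Regime B | the observation) = 0.0614134 / 0.313773 ≈ 0.1957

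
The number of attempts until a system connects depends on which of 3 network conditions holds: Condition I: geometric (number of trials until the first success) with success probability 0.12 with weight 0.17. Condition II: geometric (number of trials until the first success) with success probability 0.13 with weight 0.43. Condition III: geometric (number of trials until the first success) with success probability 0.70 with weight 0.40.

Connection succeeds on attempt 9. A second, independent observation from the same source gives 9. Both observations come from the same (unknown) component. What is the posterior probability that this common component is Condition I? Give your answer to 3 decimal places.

P(component k | x) = π_k·f_k(x) / marginal(x), where marginal(x) = Σ_j π_j·f_j(x).
Since both observations come from the same component, the likelihood for component k is f_k(x₁)·f_k(x₂).
  L_I = [0.12·(1−0.12)^8 = 0.12·0.359635 = 0.0431561] × [0.0431561] = 0.00186245
  L_II = [0.13·(1−0.13)^8 = 0.13·0.328212 = 0.0426675] × [0.0426675] = 0.00182052
  L_III = [0.70·(1−0.70)^8 = 0.70·6.561e-05 = 4.5927e-05] × [4.5927e-05] = 2.10929e-09
Multiply by the mixture weights:
  π_I·L_I = 0.17 × 0.00186245 = 0.000316617
  π_II·L_II = 0.43 × 0.00182052 = 0.000782822
  π_III·L_III = 0.40 × 2.10929e-09 = 8.43716e-10
Sum: 0.000316617 + 0.000782822 + 8.43716e-10 = 0.00109944
Responsibility of Condition I: 0.000316617 / 0.00109944 ≈ 0.288

0.288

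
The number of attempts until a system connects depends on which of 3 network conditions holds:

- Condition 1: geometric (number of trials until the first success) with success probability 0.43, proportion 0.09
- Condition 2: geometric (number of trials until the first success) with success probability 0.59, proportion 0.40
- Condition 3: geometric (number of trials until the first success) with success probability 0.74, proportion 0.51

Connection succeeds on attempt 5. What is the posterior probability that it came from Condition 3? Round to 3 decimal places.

0.138

The responsibility of component k is P(Z=k) f_k(x) divided by Σ_j P(Z=j) f_j(x).
Component likelihoods at x = 5:
  f_1 = 0.43·(1−0.43)^4 = 0.43·0.10556 = 0.0453908
  f_2 = 0.59·(1−0.59)^4 = 0.59·0.0282576 = 0.016672
  f_3 = 0.74·(1−0.74)^4 = 0.74·0.00456976 = 0.00338162
Weight by the priors:
  P(Z=1)·f_1 = 0.09 × 0.0453908 = 0.00408517
  P(Z=2)·f_2 = 0.40 × 0.016672 = 0.0066688
  P(Z=3)·f_3 = 0.51 × 0.00338162 = 0.00172463
Sum: 0.00408517 + 0.0066688 + 0.00172463 = 0.0124786
P(Condition 3 | 5) = 0.00172463 / 0.0124786 ≈ 0.138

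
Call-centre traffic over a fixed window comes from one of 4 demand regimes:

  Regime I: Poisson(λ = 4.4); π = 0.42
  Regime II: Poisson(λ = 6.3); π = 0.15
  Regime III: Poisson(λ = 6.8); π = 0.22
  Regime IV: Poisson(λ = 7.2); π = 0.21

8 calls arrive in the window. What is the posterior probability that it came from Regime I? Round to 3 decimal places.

Apply Bayes' rule: the posterior for each component is proportional to its prior times its likelihood at x.
Evaluate each component's likelihood at the observed value:
  p_I = 0.0427765
  p_II = 0.113018
  p_III = 0.126284
  p_IV = 0.133727
Multiply by the mixture weights:
  w_I·p_I = 0.42 × 0.0427765 = 0.0179661
  w_II·p_II = 0.15 × 0.113018 = 0.0169527
  w_III·p_III = 0.22 × 0.126284 = 0.0277825
  w_IV·p_IV = 0.21 × 0.133727 = 0.0280827
Normaliser: 0.0179661 + 0.0169527 + 0.0277825 + 0.0280827 = 0.090784
P(Regime I | 8 calls) = 0.0179661 / 0.090784 ≈ 0.198

0.198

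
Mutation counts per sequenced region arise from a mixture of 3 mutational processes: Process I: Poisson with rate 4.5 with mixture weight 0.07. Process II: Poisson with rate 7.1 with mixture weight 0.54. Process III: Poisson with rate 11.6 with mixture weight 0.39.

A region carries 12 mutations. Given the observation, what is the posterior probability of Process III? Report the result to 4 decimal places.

By Bayes' theorem, P(k | x) = π_k f_k(x) / Σ_j π_j f_j(x).
Component likelihoods at x = 12 mutations:
  p_I = e^(−4.5)·4.5^12/12! = 0.00159915
  p_II = e^(−7.1)·7.1^12/12! = 0.0282665
  p_III = e^(−11.6)·11.6^12/12! = 0.113591
Unnormalised posteriors:
  π_I·p_I = 0.07 × 0.00159915 = 0.00011194
  π_II·p_II = 0.54 × 0.0282665 = 0.0152639
  π_III·p_III = 0.39 × 0.113591 = 0.0443004
Marginal: 0.00011194 + 0.0152639 + 0.0443004 = 0.0596763
So the posterior for Process III is 0.0443004 / 0.0596763 ≈ 0.7423.

0.7423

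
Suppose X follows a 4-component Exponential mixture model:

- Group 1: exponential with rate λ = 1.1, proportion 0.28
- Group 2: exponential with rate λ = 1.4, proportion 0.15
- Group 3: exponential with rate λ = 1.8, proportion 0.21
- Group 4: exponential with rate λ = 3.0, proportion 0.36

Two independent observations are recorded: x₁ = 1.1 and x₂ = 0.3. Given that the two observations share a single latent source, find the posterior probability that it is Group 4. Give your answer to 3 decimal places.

0.224

By Bayes' theorem, P(k | x) = π_k f_k(x) / Σ_j π_j f_j(x).
Since both observations come from the same component, the likelihood for component k is f_k(x₁)·f_k(x₂).
  f_1 = [1.1·e^(−1.1·1.1) = 1.1·e^(−1.2100) = 0.328017] × [0.790816] = 0.259401
  f_2 = [1.4·e^(−1.4·1.1) = 1.4·e^(−1.5400) = 0.300134] × [0.919866] = 0.276083
  f_3 = [1.8·e^(−1.8·1.1) = 1.8·e^(−1.9800) = 0.248525] × [1.04895] = 0.260689
  f_4 = [3.0·e^(−3.0·1.1) = 3.0·e^(−3.3000) = 0.11065] × [1.21971] = 0.13496
Unnormalised posteriors:
  π_1·f_1 = 0.28 × 0.259401 = 0.0726323
  π_2·f_2 = 0.15 × 0.276083 = 0.0414124
  π_3·f_3 = 0.21 × 0.260689 = 0.0547447
  π_4·f_4 = 0.36 × 0.13496 = 0.0485857
Denominator: 0.0726323 + 0.0414124 + 0.0547447 + 0.0485857 = 0.217375
So the posterior for Group 4 is 0.0485857 / 0.217375 ≈ 0.224.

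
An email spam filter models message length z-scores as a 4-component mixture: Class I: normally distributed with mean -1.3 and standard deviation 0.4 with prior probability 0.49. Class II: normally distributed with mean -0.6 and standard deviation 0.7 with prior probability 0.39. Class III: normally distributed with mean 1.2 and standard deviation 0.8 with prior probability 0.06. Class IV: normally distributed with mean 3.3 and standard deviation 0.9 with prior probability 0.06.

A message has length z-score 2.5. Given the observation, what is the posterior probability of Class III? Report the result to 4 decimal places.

0.3083

By Bayes' theorem, P(k | x) = w_k f_k(x) / Σ_j w_j f_j(x).
Component likelihoods at x = 2.5:
  L_I = 2.51948e-20
  L_II = 3.14099e-05
  L_III = 0.133173
  L_IV = 0.298603
Prior × likelihood for each component:
  w_I·L_I = 0.49 × 2.51948e-20 = 1.23455e-20
  w_II·L_II = 0.39 × 3.14099e-05 = 1.22499e-05
  w_III·L_III = 0.06 × 0.133173 = 0.00799037
  w_IV·L_IV = 0.06 × 0.298603 = 0.0179162
Denominator: 1.23455e-20 + 1.22499e-05 + 0.00799037 + 0.0179162 = 0.0259188
Responsibility of Class III: 0.00799037 / 0.0259188 ≈ 0.3083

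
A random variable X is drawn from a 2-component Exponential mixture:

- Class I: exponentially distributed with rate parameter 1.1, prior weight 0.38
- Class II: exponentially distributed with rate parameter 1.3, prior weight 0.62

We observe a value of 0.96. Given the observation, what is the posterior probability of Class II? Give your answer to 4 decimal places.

Apply Bayes' rule: the posterior for each component is proportional to its prior times its likelihood at x.
Evaluate each component's likelihood at the observed value:
  p_I = 1.1·e^(−1.1·0.96) = 1.1·e^(−1.0560) = 0.382629
  p_II = 1.3·e^(−1.3·0.96) = 1.3·e^(−1.2480) = 0.373202
Unnormalised posteriors:
  π_I·p_I = 0.38 × 0.382629 = 0.145399
  π_II·p_II = 0.62 × 0.373202 = 0.231385
Marginal: 0.145399 + 0.231385 = 0.376784
P(Class II | data) ≈ 0.6141

0.6141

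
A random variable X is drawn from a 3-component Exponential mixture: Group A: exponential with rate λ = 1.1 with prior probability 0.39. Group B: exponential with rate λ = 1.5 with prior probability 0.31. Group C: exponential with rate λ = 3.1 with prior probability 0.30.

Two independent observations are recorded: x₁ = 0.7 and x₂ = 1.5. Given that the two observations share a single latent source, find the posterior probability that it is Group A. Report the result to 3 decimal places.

0.592

P(component k | x) = π_k·f_k(x) / marginal(x), where marginal(x) = Σ_j π_j·f_j(x).
Since both observations come from the same component, the likelihood for component k is f_k(x₁)·f_k(x₂).
  L_A = [0.509314] × [0.211255] = 0.107595
  L_B = [0.524907] × [0.158099] = 0.0829871
  L_C = [0.353951] × [0.029641] = 0.0104914
Unnormalised posteriors:
  π_A·L_A = 0.39 × 0.107595 = 0.0419621
  π_B·L_B = 0.31 × 0.0829871 = 0.025726
  π_C·L_C = 0.30 × 0.0104914 = 0.00314743
Marginal: 0.0419621 + 0.025726 + 0.00314743 = 0.0708356
So the posterior for Group A is 0.0419621 / 0.0708356 ≈ 0.592.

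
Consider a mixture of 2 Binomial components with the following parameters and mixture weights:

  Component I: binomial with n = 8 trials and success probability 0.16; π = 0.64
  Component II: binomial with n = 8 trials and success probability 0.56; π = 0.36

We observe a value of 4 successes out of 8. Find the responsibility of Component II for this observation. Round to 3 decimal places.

0.864

Posterior ∝ prior × likelihood, so P(k | x) ∝ w_k f_k(x); normalise over all components.
Binomial probabilities:
  p_I = 0.0228399
  p_II = 0.258024
Prior × likelihood for each component:
  w_I·p_I = 0.64 × 0.0228399 = 0.0146176
  w_II·p_II = 0.36 × 0.258024 = 0.0928888
Marginal: 0.0146176 + 0.0928888 = 0.107506
So the posterior for Component II is 0.0928888 / 0.107506 ≈ 0.864.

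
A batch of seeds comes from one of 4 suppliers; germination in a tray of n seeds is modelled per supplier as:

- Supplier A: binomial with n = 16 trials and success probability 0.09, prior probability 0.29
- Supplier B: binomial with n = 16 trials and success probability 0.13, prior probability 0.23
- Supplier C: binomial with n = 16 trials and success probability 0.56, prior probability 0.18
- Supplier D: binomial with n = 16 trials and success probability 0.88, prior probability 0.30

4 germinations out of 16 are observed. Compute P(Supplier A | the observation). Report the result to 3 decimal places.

0.316

P(component k | x) = π_k·f_k(x) / marginal(x), where marginal(x) = Σ_j π_j·f_j(x).
Component likelihoods at x = 4 germinations out of 16:
  L_A = C(16,4)·0.09^4·0.91^12 = 1820·6.561e-05·0.322475 = 0.0385069
  L_B = C(16,4)·0.13^4·0.87^12 = 1820·0.00028561·0.188032 = 0.0977408
  L_C = C(16,4)·0.56^4·0.44^12 = 1820·0.098345·5.26541e-05 = 0.00942444
  L_D = C(16,4)·0.88^4·0.12^12 = 1820·0.599695·8.9161e-12 = 9.73144e-09
Multiply by the mixture weights:
  π_A·L_A = 0.29 × 0.0385069 = 0.011167
  π_B·L_B = 0.23 × 0.0977408 = 0.0224804
  π_C·L_C = 0.18 × 0.00942444 = 0.0016964
  π_D·L_D = 0.30 × 9.73144e-09 = 2.91943e-09
Evidence: 0.011167 + 0.0224804 + 0.0016964 + 2.91943e-09 = 0.0353438
P(Supplier A | x) ≈ 0.316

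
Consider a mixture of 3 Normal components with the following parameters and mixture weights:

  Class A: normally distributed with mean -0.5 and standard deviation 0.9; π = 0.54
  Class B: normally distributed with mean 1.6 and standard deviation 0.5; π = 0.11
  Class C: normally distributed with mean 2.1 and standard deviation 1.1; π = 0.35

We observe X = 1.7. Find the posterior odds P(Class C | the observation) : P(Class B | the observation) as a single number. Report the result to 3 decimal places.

1.381

Posterior odds = (π_i f_i(x)) / (π_j f_j(x)); the normalising sum cancels.
Component likelihoods at x = 1.7:
  L_A = (1/(0.9·√(2π)))·exp(−(1.7−-0.5)²/(2·0.9²)) = 0.443269·exp(-2.98765) = 0.0223432
  L_B = (1/(0.5·√(2π)))·exp(−(1.7−1.6)²/(2·0.5²)) = 0.797885·exp(-0.02000) = 0.782085
  L_C = (1/(1.1·√(2π)))·exp(−(1.7−2.1)²/(2·1.1²)) = 0.362675·exp(-0.06612) = 0.339472
0.118815 / 0.0860294 ≈ 1.381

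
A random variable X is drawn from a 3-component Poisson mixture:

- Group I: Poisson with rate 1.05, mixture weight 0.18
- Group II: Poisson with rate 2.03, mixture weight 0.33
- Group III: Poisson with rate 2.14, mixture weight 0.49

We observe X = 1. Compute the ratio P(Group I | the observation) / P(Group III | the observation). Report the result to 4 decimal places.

The posterior odds equal the prior odds times the likelihood ratio: (P(Z=i)/P(Z=j))·(f_i(x)/f_j(x)).
Poisson probabilities:
  p_I = 0.367435
  p_II = 0.266611
  p_III = 0.251781
Odds = (0.18/0.49) × (0.367435/0.251781) = 0.367347 × 1.45934 ≈ 0.5361

0.5361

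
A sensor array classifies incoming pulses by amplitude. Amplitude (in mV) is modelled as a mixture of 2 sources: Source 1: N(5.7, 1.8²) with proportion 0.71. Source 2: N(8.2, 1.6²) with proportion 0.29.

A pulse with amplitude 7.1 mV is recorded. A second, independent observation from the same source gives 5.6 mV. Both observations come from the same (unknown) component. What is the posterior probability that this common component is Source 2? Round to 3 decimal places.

By Bayes' theorem, P(k | x) = w_k f_k(x) / Σ_j w_j f_j(x).
Since both observations come from the same component, the likelihood for component k is f_k(x₁)·f_k(x₂).
  L_1 = [(1/(1.8·√(2π)))·exp(−(7.1−5.7)²/(2·1.8²)) = 0.221635·exp(-0.30247) = 0.163786] × [0.221293] = 0.0362447
  L_2 = [(1/(1.6·√(2π)))·exp(−(7.1−8.2)²/(2·1.6²)) = 0.249339·exp(-0.23633) = 0.196858] × [0.0665864] = 0.0131081
Weight by the priors:
  w_1·L_1 = 0.71 × 0.0362447 = 0.0257337
  w_2·L_2 = 0.29 × 0.0131081 = 0.00380135
Normaliser: 0.0257337 + 0.00380135 = 0.0295351
So the posterior for Source 2 is 0.00380135 / 0.0295351 ≈ 0.129.

0.129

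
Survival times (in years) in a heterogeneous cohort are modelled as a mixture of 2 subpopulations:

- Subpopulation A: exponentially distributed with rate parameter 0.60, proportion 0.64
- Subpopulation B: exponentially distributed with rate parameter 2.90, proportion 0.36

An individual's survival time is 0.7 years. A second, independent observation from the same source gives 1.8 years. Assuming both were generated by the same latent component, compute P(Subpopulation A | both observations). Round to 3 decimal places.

0.960

P(component k | x) = π_k·f_k(x) / marginal(x), where marginal(x) = Σ_j π_j·f_j(x).
Since both observations come from the same component, the likelihood for component k is f_k(x₁)·f_k(x₂).
  f_A = [0.60·e^(−0.60·0.7) = 0.60·e^(−0.4200) = 0.394228] × [0.203757] = 0.0803269
  f_B = [2.90·e^(−2.90·0.7) = 2.90·e^(−2.0300) = 0.380873] × [0.0156813] = 0.00597257
Unnormalised posteriors:
  π_A·f_A = 0.64 × 0.0803269 = 0.0514092
  π_B·f_B = 0.36 × 0.00597257 = 0.00215012
Denominator: 0.0514092 + 0.00215012 = 0.0535593
Responsibility of Subpopulation A: 0.0514092 / 0.0535593 ≈ 0.960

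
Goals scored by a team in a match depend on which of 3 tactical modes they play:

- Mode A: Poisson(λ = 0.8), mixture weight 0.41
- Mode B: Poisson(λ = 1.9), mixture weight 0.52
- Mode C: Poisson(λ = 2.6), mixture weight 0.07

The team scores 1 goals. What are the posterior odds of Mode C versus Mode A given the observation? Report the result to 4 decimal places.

0.0917

The posterior odds equal the prior odds times the likelihood ratio: (π_i/π_j)·(f_i(x)/f_j(x)).
Poisson probabilities:
  p_A = e^(−0.8)·0.8^1/1! = 0.359463
  p_B = e^(−1.9)·1.9^1/1! = 0.28418
  p_C = e^(−2.6)·2.6^1/1! = 0.193111
Posterior odds = (π_C·p_C) / (π_A·p_A) = (0.07·0.193111) / (0.41·0.359463) = 0.0135178 / 0.14738 ≈ 0.0917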